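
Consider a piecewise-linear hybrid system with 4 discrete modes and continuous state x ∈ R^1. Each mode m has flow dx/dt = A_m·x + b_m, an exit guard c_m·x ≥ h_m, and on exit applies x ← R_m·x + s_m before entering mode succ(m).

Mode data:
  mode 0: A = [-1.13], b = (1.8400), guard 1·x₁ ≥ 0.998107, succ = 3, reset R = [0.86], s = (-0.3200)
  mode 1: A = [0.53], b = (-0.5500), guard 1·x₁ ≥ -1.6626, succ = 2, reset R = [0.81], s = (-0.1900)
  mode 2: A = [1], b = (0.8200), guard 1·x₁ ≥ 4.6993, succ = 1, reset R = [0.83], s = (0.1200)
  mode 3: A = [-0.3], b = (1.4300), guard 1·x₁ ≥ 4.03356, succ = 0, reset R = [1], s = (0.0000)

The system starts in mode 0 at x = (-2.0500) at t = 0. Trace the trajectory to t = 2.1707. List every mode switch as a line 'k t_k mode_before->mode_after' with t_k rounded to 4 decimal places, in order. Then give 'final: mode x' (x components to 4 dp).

Mode 0: guard c·x = 0.9981 hit at Δt = 1.5612 (t = 1.5612), x⁻ = (0.9981) → reset → x⁺ = (0.5384), jump to mode 3
Mode 3: flow for 0.6095 to horizon, guard not reached → x = (1.2449)

1 1.5612 0->3
final: 3 1.2449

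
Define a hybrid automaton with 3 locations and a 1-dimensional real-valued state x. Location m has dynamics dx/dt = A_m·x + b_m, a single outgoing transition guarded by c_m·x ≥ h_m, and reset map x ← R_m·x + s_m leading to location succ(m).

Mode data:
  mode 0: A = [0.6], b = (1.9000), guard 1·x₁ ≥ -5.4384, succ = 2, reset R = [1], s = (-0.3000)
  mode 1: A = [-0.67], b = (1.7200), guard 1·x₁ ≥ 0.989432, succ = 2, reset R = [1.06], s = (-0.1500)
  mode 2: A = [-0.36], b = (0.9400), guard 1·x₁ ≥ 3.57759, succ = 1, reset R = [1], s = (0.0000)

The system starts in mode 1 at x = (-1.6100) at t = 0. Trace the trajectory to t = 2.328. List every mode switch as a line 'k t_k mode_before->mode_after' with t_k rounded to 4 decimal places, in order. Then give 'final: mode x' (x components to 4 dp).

1 1.4532 1->2
final: 2 1.3614

Mode 1: guard c·x = 0.9894 hit at Δt = 1.4532 (t = 1.4532), x⁻ = (0.9894) → reset → x⁺ = (0.8988), jump to mode 2
Mode 2: flow for 0.8748 to horizon, guard not reached → x = (1.3614)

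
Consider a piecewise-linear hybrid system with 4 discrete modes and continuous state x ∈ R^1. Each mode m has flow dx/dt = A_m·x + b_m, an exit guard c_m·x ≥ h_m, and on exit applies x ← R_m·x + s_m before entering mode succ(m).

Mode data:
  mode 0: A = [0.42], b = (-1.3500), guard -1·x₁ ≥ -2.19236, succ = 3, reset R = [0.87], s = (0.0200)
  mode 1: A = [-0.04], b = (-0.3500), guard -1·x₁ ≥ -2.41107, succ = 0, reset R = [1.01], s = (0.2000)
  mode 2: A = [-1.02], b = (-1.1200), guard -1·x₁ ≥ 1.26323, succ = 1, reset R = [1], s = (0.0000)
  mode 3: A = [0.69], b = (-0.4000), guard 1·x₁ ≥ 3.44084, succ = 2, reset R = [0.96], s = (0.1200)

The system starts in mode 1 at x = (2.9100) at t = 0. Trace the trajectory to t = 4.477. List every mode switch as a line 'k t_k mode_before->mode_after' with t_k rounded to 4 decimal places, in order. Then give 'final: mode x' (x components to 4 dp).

1 1.0933 1->0
2 2.4456 0->3
3 3.5367 3->2
final: 2 0.6347

Mode 1: guard c·x = -2.4111 hit at Δt = 1.0933 (t = 1.0933), x⁻ = (2.4111) → reset → x⁺ = (2.6352), jump to mode 0
Mode 0: guard c·x = -2.1924 hit at Δt = 1.3523 (t = 2.4456), x⁻ = (2.1924) → reset → x⁺ = (1.9274), jump to mode 3
Mode 3: guard c·x = 3.4408 hit at Δt = 1.0911 (t = 3.5367), x⁻ = (3.4408) → reset → x⁺ = (3.4232), jump to mode 2
Mode 2: flow for 0.9403 to horizon, guard not reached → x = (0.6347)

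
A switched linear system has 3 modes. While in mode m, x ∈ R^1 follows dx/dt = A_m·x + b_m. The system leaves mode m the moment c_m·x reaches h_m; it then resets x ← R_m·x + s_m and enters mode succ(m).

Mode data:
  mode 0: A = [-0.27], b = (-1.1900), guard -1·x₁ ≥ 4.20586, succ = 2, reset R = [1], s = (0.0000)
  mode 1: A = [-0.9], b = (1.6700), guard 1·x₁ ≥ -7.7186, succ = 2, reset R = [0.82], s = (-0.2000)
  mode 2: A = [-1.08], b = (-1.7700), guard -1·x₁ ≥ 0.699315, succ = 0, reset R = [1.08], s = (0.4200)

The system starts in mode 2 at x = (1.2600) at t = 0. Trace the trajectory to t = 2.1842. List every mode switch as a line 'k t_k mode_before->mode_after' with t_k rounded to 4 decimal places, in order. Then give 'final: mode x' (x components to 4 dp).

Mode 2: guard c·x = 0.6993 hit at Δt = 1.0432 (t = 1.0432), x⁻ = (-0.6993) → reset → x⁺ = (-0.3353), jump to mode 0
Mode 0: flow for 1.1410 to horizon, guard not reached → x = (-1.4149)

1 1.0432 2->0
final: 0 -1.4149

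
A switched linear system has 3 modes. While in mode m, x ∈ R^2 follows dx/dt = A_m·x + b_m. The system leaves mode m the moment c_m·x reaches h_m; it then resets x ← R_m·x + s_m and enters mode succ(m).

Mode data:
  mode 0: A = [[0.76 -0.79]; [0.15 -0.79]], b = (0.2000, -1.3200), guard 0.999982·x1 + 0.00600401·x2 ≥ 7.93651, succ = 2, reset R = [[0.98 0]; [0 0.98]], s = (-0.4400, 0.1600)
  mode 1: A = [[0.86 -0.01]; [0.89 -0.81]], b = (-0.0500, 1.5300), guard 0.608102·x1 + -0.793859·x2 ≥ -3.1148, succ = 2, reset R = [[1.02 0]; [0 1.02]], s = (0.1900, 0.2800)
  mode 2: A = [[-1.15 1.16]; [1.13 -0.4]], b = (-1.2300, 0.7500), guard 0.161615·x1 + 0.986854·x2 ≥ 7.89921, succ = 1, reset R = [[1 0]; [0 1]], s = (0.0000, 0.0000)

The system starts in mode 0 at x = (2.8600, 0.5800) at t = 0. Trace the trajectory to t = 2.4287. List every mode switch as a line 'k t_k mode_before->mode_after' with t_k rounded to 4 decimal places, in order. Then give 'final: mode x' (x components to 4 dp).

Mode 0: guard c·x = 7.9365 hit at Δt = 1.2984 (t = 1.2984), x⁻ = (7.9379, -0.2123) → reset → x⁺ = (7.3392, -0.0481), jump to mode 2
Mode 2: flow for 1.1303 to horizon, guard not reached → x = (3.9685, 5.4271)

1 1.2984 0->2
final: 2 3.9685 5.4271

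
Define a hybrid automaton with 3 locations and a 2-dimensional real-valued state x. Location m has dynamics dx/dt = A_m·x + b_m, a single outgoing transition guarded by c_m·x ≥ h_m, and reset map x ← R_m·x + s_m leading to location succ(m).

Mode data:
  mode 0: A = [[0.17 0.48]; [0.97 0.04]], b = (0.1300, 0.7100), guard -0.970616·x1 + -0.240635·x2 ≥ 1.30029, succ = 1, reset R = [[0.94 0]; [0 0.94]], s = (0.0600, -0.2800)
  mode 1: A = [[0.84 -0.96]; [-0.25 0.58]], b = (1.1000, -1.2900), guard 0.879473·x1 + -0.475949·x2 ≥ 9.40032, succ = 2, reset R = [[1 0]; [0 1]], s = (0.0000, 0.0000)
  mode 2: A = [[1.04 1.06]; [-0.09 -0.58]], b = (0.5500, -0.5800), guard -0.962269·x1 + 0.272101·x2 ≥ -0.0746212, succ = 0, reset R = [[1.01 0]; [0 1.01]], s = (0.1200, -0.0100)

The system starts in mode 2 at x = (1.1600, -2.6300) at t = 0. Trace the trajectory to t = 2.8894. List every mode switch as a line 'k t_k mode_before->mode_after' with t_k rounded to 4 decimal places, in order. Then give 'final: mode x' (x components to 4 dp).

1 1.2079 2->0
2 1.8712 0->1
final: 1 5.1130 -5.8098

Mode 2: guard c·x = -0.0746 hit at Δt = 1.2079 (t = 1.2079), x⁻ = (-0.4417, -1.8362) → reset → x⁺ = (-0.3261, -1.8645), jump to mode 0
Mode 0: guard c·x = 1.3003 hit at Δt = 0.6633 (t = 1.8712), x⁻ = (-0.8862, -1.8290) → reset → x⁺ = (-0.7730, -1.9993), jump to mode 1
Mode 1: flow for 1.0182 to horizon, guard not reached → x = (5.1130, -5.8098)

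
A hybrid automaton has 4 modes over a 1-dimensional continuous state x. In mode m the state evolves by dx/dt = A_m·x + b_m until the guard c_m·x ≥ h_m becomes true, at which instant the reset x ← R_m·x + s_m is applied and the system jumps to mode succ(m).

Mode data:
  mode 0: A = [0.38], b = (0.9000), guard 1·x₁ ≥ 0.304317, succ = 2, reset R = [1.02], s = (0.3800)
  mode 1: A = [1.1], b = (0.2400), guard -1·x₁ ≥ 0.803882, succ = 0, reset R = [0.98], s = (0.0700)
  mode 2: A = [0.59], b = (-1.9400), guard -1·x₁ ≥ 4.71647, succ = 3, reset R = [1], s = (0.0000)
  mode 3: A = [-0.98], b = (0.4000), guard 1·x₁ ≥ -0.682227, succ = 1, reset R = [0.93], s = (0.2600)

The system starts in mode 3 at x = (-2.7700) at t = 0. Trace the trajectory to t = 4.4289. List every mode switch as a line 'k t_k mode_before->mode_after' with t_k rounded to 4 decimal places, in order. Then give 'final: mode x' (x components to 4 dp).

1 1.0916 3->1
2 2.2926 1->0
3 3.5609 0->2
final: 2 -1.0470

Mode 3: guard c·x = -0.6822 hit at Δt = 1.0916 (t = 1.0916), x⁻ = (-0.6822) → reset → x⁺ = (-0.3745), jump to mode 1
Mode 1: guard c·x = 0.8039 hit at Δt = 1.2010 (t = 2.2926), x⁻ = (-0.8039) → reset → x⁺ = (-0.7178), jump to mode 0
Mode 0: guard c·x = 0.3043 hit at Δt = 1.2683 (t = 3.5609), x⁻ = (0.3043) → reset → x⁺ = (0.6904), jump to mode 2
Mode 2: flow for 0.8680 to horizon, guard not reached → x = (-1.0470)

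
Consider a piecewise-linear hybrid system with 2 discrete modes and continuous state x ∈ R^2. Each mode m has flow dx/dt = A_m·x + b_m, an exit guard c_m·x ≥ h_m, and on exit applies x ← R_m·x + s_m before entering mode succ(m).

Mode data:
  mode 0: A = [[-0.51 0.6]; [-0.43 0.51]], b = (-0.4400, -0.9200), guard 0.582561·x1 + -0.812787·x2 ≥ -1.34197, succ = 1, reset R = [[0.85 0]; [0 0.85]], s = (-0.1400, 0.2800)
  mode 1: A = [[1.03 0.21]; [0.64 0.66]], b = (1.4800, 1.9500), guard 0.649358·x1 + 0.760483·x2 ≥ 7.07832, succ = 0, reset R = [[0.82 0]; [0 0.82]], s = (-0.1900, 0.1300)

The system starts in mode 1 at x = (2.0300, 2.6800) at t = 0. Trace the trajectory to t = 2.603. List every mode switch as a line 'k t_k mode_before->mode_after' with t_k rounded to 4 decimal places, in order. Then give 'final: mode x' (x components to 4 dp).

Mode 1: guard c·x = 7.0783 hit at Δt = 0.4334 (t = 0.4334), x⁻ = (4.4255, 5.5288) → reset → x⁺ = (3.4389, 4.6636), jump to mode 0
Mode 0: guard c·x = -1.3420 hit at Δt = 1.1484 (t = 1.5818), x⁻ = (3.9219, 4.4621) → reset → x⁺ = (3.1937, 4.0728), jump to mode 1
Mode 1: guard c·x = 7.0783 hit at Δt = 0.1934 (t = 1.7752), x⁻ = (4.4274, 5.5272) → reset → x⁺ = (3.4405, 4.6623), jump to mode 0
Mode 0: flow for 0.8278 to horizon, guard not reached → x = (3.8298, 4.5518)

1 0.4334 1->0
2 1.5818 0->1
3 1.7752 1->0
final: 0 3.8298 4.5518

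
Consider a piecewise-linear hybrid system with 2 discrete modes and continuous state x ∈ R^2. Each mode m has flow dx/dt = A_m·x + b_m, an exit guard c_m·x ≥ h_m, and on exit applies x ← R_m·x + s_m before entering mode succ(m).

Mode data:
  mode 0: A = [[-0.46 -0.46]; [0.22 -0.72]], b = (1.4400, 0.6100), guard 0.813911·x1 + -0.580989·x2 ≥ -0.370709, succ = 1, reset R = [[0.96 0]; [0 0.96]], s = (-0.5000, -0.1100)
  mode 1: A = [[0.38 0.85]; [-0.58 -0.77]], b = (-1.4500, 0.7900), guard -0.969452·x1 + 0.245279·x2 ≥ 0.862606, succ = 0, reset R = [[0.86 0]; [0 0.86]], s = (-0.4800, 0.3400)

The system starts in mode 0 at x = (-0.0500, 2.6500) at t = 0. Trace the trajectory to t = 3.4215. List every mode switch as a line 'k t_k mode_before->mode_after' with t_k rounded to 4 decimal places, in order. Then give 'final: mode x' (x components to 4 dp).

1 1.5614 0->1
2 2.9651 1->0
final: 0 -0.4404 1.2037

Mode 0: guard c·x = -0.3707 hit at Δt = 1.5614 (t = 1.5614), x⁻ = (0.6144, 1.4988) → reset → x⁺ = (0.0899, 1.3289), jump to mode 1
Mode 1: guard c·x = 0.8626 hit at Δt = 1.4037 (t = 2.9651), x⁻ = (-0.5709, 1.2603) → reset → x⁺ = (-0.9710, 1.4238), jump to mode 0
Mode 0: flow for 0.4564 to horizon, guard not reached → x = (-0.4404, 1.2037)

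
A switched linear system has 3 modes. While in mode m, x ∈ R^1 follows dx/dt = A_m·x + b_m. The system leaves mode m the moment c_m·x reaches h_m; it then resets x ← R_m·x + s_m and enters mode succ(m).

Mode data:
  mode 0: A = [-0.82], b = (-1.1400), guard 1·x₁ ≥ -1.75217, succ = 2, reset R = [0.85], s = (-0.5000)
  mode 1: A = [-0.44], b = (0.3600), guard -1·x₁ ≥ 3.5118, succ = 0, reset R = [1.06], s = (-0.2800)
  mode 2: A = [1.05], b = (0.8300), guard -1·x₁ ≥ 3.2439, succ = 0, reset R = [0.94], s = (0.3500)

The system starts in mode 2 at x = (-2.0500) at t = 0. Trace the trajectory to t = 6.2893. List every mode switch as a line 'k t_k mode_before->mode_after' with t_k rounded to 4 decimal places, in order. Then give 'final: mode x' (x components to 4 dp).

1 0.6350 2->0
2 2.2028 0->2
3 2.8848 2->0
4 4.4526 0->2
5 5.1346 2->0
final: 0 -1.8981

Mode 2: guard c·x = 3.2439 hit at Δt = 0.6350 (t = 0.6350), x⁻ = (-3.2439) → reset → x⁺ = (-2.6993), jump to mode 0
Mode 0: guard c·x = -1.7522 hit at Δt = 1.5678 (t = 2.2028), x⁻ = (-1.7522) → reset → x⁺ = (-1.9893), jump to mode 2
Mode 2: guard c·x = 3.2439 hit at Δt = 0.6820 (t = 2.8848), x⁻ = (-3.2439) → reset → x⁺ = (-2.6993), jump to mode 0
Mode 0: guard c·x = -1.7522 hit at Δt = 1.5678 (t = 4.4526), x⁻ = (-1.7522) → reset → x⁺ = (-1.9893), jump to mode 2
Mode 2: guard c·x = 3.2439 hit at Δt = 0.6820 (t = 5.1346), x⁻ = (-3.2439) → reset → x⁺ = (-2.6993), jump to mode 0
Mode 0: flow for 1.1547 to horizon, guard not reached → x = (-1.8981)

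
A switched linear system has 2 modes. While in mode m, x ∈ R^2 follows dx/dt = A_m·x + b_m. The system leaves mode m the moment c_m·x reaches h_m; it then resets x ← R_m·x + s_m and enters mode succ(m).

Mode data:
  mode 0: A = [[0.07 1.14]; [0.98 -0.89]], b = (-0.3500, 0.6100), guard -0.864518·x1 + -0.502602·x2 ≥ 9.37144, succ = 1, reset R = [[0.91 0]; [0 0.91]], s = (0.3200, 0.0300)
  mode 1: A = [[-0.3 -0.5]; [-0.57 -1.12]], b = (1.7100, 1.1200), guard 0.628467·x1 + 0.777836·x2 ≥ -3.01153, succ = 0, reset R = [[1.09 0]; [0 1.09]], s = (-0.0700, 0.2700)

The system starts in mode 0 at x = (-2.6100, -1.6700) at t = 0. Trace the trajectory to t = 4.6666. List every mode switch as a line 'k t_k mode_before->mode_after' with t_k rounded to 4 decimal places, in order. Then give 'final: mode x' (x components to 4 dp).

1 1.4909 0->1
2 2.0911 1->0
3 3.1913 0->1
4 3.7858 1->0
final: 0 -7.5831 -3.2584

Mode 0: guard c·x = 9.3714 hit at Δt = 1.4909 (t = 1.4909), x⁻ = (-8.2450, -4.4637) → reset → x⁺ = (-7.1830, -4.0320), jump to mode 1
Mode 1: guard c·x = -3.0115 hit at Δt = 0.6002 (t = 2.0911), x⁻ = (-4.5771, -0.1735) → reset → x⁺ = (-5.0591, 0.0809), jump to mode 0
Mode 0: guard c·x = 9.3714 hit at Δt = 1.1002 (t = 3.1913), x⁻ = (-8.4690, -4.0784) → reset → x⁺ = (-7.3868, -3.6813), jump to mode 1
Mode 1: guard c·x = -3.0115 hit at Δt = 0.5945 (t = 3.7858), x⁻ = (-4.8434, 0.0416) → reset → x⁺ = (-5.3493, 0.3154), jump to mode 0
Mode 0: flow for 0.8808 to horizon, guard not reached → x = (-7.5831, -3.2584)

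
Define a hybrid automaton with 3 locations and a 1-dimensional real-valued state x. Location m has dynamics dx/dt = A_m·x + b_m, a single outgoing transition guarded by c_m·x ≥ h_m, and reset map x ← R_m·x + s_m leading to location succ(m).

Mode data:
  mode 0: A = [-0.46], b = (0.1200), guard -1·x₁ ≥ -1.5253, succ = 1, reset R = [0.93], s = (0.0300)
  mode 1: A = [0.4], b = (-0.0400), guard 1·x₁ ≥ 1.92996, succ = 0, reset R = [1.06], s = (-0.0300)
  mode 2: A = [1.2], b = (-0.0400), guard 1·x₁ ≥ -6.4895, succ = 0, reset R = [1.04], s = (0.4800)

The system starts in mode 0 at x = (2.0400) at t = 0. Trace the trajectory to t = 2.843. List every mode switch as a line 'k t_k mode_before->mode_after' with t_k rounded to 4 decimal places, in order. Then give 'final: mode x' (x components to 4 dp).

1 0.7424 0->1
2 1.5056 1->0
3 2.2182 0->1
final: 1 1.8314

Mode 0: guard c·x = -1.5253 hit at Δt = 0.7424 (t = 0.7424), x⁻ = (1.5253) → reset → x⁺ = (1.4485), jump to mode 1
Mode 1: guard c·x = 1.9300 hit at Δt = 0.7632 (t = 1.5056), x⁻ = (1.9300) → reset → x⁺ = (2.0158), jump to mode 0
Mode 0: guard c·x = -1.5253 hit at Δt = 0.7126 (t = 2.2182), x⁻ = (1.5253) → reset → x⁺ = (1.4485), jump to mode 1
Mode 1: flow for 0.6248 to horizon, guard not reached → x = (1.8314)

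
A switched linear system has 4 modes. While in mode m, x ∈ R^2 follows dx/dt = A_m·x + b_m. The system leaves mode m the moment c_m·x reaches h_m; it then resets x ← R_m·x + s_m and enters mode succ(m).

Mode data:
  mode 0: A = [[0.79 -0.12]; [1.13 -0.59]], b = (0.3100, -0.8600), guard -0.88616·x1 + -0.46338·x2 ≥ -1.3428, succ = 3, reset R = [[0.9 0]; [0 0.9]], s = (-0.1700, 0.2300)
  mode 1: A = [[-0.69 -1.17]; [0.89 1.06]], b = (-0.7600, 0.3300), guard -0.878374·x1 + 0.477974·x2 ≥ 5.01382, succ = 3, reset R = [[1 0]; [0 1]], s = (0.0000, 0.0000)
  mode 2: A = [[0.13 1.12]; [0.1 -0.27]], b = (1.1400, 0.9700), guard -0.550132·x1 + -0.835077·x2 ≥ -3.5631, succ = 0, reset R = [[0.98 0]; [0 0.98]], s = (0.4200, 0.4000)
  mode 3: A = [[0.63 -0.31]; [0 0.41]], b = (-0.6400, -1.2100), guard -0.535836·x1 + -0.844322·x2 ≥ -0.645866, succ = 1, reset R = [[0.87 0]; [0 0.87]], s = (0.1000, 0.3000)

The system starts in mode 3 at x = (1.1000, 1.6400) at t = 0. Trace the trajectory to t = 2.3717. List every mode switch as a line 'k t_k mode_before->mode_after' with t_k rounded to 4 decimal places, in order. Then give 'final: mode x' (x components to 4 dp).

Mode 3: guard c·x = -0.6459 hit at Δt = 1.4576 (t = 1.4576), x⁻ = (0.3108, 0.5677) → reset → x⁺ = (0.3704, 0.7939), jump to mode 1
Mode 1: flow for 0.9141 to horizon, guard not reached → x = (-1.5148, 2.0385)

1 1.4576 3->1
final: 1 -1.5148 2.0385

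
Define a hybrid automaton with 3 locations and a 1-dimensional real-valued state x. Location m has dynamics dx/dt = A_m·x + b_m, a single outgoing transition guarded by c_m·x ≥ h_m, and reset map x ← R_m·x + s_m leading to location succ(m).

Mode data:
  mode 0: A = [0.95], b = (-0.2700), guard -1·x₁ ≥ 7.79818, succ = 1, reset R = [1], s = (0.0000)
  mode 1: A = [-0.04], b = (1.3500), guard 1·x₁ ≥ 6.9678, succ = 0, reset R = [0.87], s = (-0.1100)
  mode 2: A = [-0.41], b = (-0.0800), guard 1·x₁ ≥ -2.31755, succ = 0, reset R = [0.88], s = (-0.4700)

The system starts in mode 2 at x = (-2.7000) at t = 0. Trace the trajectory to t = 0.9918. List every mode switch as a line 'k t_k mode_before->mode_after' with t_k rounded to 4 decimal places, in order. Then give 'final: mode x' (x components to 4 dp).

1 0.4041 2->0
final: 0 -4.5983

Mode 2: guard c·x = -2.3176 hit at Δt = 0.4041 (t = 0.4041), x⁻ = (-2.3176) → reset → x⁺ = (-2.5094), jump to mode 0
Mode 0: flow for 0.5877 to horizon, guard not reached → x = (-4.5983)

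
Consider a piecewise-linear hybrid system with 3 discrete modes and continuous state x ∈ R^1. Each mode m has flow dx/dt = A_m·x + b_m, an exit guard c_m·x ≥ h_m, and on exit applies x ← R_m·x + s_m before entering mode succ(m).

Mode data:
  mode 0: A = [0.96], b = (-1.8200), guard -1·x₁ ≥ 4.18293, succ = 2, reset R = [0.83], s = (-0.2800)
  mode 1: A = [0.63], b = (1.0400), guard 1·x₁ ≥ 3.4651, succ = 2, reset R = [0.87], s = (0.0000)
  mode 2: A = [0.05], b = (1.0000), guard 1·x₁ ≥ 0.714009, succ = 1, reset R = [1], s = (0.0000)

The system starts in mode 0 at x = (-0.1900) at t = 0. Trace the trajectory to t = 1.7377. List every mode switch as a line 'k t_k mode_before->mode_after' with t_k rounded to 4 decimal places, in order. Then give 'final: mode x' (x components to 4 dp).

1 1.1142 0->2
final: 2 -3.2373

Mode 0: guard c·x = 4.1829 hit at Δt = 1.1142 (t = 1.1142), x⁻ = (-4.1829) → reset → x⁺ = (-3.7518), jump to mode 2
Mode 2: flow for 0.6235 to horizon, guard not reached → x = (-3.2373)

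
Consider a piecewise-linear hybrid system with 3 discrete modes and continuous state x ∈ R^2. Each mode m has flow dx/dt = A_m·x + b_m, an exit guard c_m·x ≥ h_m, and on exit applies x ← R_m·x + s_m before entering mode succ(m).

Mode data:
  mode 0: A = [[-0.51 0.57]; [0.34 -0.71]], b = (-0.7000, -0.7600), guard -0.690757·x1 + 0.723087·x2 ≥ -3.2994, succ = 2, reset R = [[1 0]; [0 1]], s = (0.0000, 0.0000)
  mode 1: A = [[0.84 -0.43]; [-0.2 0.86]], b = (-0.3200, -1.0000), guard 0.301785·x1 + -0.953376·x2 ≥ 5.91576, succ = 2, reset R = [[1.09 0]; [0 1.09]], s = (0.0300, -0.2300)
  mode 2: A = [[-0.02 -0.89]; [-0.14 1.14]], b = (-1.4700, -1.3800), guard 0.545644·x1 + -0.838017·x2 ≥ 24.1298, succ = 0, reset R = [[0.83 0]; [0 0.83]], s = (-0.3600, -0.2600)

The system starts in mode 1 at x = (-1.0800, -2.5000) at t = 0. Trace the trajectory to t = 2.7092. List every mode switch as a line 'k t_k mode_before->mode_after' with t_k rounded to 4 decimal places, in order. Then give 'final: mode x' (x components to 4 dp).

1 0.8742 1->2
2 1.7811 2->0
final: 0 -1.7781 -10.1308

Mode 1: guard c·x = 5.9158 hit at Δt = 0.8742 (t = 0.8742), x⁻ = (-0.4712, -6.3542) → reset → x⁺ = (-0.4836, -7.1561), jump to mode 2
Mode 2: guard c·x = 24.1298 hit at Δt = 0.9069 (t = 1.7811), x⁻ = (9.0922, -22.8739) → reset → x⁺ = (7.1865, -19.2453), jump to mode 0
Mode 0: flow for 0.9281 to horizon, guard not reached → x = (-1.7781, -10.1308)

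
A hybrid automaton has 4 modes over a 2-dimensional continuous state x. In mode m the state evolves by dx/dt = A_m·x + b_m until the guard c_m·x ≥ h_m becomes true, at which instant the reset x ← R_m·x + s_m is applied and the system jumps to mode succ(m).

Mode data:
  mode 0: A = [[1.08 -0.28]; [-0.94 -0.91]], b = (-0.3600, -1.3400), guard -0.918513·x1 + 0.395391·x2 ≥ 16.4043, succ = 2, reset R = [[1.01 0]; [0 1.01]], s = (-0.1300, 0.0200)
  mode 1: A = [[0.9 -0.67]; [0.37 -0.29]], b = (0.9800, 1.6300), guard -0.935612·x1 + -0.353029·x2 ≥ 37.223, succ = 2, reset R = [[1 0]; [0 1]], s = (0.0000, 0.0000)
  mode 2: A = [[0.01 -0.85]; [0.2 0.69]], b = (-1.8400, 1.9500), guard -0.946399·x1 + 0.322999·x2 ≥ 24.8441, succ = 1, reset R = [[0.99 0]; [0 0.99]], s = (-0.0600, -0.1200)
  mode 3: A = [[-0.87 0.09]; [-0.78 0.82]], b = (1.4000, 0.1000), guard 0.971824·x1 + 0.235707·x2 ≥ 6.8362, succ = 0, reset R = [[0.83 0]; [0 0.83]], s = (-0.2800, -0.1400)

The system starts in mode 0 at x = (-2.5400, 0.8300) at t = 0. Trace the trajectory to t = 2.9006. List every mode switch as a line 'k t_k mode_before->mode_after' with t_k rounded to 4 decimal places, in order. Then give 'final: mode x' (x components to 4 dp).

1 1.4633 0->2
2 2.4065 2->1
final: 1 -37.9949 2.8198

Mode 0: guard c·x = 16.4043 hit at Δt = 1.4633 (t = 1.4633), x⁻ = (-15.4233, 5.6597) → reset → x⁺ = (-15.7075, 5.7363), jump to mode 2
Mode 2: guard c·x = 24.8441 hit at Δt = 0.9432 (t = 2.4065), x⁻ = (-23.3294, 8.5608) → reset → x⁺ = (-23.1561, 8.3552), jump to mode 1
Mode 1: flow for 0.4941 to horizon, guard not reached → x = (-37.9949, 2.8198)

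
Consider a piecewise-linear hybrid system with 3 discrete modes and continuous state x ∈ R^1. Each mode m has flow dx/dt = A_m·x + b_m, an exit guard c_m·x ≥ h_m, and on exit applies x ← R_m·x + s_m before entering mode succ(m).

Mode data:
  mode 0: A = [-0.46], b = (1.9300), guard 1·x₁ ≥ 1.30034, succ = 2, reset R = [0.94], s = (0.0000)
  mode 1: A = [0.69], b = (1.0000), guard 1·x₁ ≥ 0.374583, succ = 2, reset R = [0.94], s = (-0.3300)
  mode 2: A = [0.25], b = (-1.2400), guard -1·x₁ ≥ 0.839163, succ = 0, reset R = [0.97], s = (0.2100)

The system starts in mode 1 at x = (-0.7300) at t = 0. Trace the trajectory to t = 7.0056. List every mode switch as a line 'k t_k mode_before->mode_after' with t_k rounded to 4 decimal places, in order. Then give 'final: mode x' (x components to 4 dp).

1 1.3485 1->2
2 1.9916 2->0
3 3.0904 0->2
4 4.8474 2->0
5 5.9462 0->2
final: 2 0.0889

Mode 1: guard c·x = 0.3746 hit at Δt = 1.3485 (t = 1.3485), x⁻ = (0.3746) → reset → x⁺ = (0.0221), jump to mode 2
Mode 2: guard c·x = 0.8392 hit at Δt = 0.6431 (t = 1.9916), x⁻ = (-0.8392) → reset → x⁺ = (-0.6040), jump to mode 0
Mode 0: guard c·x = 1.3003 hit at Δt = 1.0988 (t = 3.0904), x⁻ = (1.3003) → reset → x⁺ = (1.2223), jump to mode 2
Mode 2: guard c·x = 0.8392 hit at Δt = 1.7570 (t = 4.8474), x⁻ = (-0.8392) → reset → x⁺ = (-0.6040), jump to mode 0
Mode 0: guard c·x = 1.3003 hit at Δt = 1.0988 (t = 5.9462), x⁻ = (1.3003) → reset → x⁺ = (1.2223), jump to mode 2
Mode 2: flow for 1.0594 to horizon, guard not reached → x = (0.0889)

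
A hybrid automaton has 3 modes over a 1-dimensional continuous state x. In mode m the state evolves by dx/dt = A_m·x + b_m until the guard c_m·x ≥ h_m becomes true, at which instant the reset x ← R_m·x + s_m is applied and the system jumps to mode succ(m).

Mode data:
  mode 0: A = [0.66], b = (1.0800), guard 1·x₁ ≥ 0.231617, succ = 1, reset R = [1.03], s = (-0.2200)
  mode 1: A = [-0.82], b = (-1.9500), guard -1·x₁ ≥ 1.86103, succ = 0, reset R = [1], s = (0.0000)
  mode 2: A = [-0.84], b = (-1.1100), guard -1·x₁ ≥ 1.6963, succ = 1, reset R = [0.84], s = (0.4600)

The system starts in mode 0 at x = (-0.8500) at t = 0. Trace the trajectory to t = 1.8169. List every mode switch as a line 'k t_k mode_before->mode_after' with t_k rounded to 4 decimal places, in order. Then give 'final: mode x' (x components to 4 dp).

1 1.3109 0->1
final: 1 -0.7953

Mode 0: guard c·x = 0.2316 hit at Δt = 1.3109 (t = 1.3109), x⁻ = (0.2316) → reset → x⁺ = (0.0186), jump to mode 1
Mode 1: flow for 0.5060 to horizon, guard not reached → x = (-0.7953)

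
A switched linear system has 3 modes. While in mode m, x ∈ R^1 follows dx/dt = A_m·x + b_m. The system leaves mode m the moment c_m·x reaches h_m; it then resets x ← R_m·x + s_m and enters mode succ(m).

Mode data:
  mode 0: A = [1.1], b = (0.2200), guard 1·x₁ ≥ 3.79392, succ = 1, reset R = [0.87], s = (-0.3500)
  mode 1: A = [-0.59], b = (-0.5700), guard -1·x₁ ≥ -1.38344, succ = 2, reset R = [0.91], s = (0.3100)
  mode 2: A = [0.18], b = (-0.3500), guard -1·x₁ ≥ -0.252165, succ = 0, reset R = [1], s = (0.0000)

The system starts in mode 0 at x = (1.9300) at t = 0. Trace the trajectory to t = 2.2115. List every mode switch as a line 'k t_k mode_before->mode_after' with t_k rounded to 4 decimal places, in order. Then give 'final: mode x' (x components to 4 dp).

1 0.5715 0->1
2 1.4377 1->2
final: 2 1.5128

Mode 0: guard c·x = 3.7939 hit at Δt = 0.5715 (t = 0.5715), x⁻ = (3.7939) → reset → x⁺ = (2.9507), jump to mode 1
Mode 1: guard c·x = -1.3834 hit at Δt = 0.8662 (t = 1.4377), x⁻ = (1.3834) → reset → x⁺ = (1.5689), jump to mode 2
Mode 2: flow for 0.7738 to horizon, guard not reached → x = (1.5128)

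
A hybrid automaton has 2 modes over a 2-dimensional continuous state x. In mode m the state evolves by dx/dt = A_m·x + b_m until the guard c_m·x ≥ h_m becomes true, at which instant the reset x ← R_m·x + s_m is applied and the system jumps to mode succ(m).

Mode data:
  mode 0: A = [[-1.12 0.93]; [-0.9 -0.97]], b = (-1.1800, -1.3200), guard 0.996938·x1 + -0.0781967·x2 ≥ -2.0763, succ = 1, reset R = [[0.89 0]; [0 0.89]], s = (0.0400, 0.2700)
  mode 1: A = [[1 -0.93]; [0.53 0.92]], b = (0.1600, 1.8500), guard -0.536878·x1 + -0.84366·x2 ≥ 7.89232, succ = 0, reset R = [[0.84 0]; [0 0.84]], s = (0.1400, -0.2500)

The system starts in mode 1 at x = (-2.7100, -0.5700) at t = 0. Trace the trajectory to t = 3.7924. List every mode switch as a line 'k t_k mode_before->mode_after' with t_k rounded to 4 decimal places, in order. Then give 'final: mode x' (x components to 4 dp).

Mode 1: guard c·x = 7.8923 hit at Δt = 1.5651 (t = 1.5651), x⁻ = (-8.0877, -4.2081) → reset → x⁺ = (-6.6537, -3.7848), jump to mode 0
Mode 0: guard c·x = -2.0763 hit at Δt = 1.5472 (t = 3.1123), x⁻ = (-2.0308, 0.6617) → reset → x⁺ = (-1.7674, 0.8589), jump to mode 1
Mode 1: flow for 0.6801 to horizon, guard not reached → x = (-4.5705, 1.9462)

1 1.5651 1->0
2 3.1123 0->1
final: 1 -4.5705 1.9462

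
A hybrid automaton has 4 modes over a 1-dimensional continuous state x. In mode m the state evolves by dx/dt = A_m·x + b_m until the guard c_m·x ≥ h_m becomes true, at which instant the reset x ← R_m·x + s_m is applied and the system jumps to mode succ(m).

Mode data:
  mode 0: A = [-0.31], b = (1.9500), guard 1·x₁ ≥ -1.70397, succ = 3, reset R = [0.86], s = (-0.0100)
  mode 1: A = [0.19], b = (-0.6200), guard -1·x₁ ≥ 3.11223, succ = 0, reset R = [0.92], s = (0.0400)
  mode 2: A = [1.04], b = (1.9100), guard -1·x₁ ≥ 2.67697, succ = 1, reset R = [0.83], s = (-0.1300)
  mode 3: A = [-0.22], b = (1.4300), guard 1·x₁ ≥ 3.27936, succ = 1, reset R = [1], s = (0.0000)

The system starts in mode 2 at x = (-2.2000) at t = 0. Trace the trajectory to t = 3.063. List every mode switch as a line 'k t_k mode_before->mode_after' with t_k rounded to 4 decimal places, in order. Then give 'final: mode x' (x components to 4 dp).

Mode 2: guard c·x = 2.6770 hit at Δt = 0.8060 (t = 0.8060), x⁻ = (-2.6770) → reset → x⁺ = (-2.3519), jump to mode 1
Mode 1: guard c·x = 3.1122 hit at Δt = 0.6684 (t = 1.4744), x⁻ = (-3.1122) → reset → x⁺ = (-2.8233), jump to mode 0
Mode 0: guard c·x = -1.7040 hit at Δt = 0.4227 (t = 1.8971), x⁻ = (-1.7040) → reset → x⁺ = (-1.4754), jump to mode 3
Mode 3: flow for 1.1659 to horizon, guard not reached → x = (0.3290)

1 0.8060 2->1
2 1.4744 1->0
3 1.8971 0->3
final: 3 0.3290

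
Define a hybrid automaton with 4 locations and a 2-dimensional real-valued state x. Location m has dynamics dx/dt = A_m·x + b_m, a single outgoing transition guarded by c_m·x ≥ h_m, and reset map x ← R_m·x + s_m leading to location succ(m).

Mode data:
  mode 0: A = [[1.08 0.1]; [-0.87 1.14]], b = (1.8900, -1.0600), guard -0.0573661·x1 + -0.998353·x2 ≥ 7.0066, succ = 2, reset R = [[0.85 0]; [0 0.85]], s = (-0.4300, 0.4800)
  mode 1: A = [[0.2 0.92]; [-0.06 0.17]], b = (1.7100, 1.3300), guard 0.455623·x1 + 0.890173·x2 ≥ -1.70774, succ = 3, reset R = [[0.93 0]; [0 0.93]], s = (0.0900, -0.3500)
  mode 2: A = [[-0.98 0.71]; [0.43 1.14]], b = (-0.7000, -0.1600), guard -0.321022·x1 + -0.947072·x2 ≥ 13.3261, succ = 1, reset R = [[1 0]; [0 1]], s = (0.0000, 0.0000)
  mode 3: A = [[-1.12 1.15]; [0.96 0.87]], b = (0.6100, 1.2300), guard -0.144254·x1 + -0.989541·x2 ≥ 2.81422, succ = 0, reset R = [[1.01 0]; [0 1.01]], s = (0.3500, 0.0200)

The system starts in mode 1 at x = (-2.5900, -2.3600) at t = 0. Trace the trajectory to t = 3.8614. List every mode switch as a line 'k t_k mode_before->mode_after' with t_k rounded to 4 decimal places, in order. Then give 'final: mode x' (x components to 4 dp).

Mode 1: guard c·x = -1.7077 hit at Δt = 1.5275 (t = 1.5275), x⁻ = (-2.9072, -0.4304) → reset → x⁺ = (-2.6137, -0.7503), jump to mode 3
Mode 3: guard c·x = 2.8142 hit at Δt = 0.8925 (t = 2.4200), x⁻ = (-1.7594, -2.5875) → reset → x⁺ = (-1.4270, -2.5934), jump to mode 0
Mode 0: guard c·x = 7.0066 hit at Δt = 0.8976 (t = 3.3176), x⁻ = (-1.5149, -6.9311) → reset → x⁺ = (-1.7177, -5.4114), jump to mode 2
Mode 2: flow for 0.5438 to horizon, guard not reached → x = (-3.7356, -11.0006)

1 1.5275 1->3
2 2.4200 3->0
3 3.3176 0->2
final: 2 -3.7356 -11.0006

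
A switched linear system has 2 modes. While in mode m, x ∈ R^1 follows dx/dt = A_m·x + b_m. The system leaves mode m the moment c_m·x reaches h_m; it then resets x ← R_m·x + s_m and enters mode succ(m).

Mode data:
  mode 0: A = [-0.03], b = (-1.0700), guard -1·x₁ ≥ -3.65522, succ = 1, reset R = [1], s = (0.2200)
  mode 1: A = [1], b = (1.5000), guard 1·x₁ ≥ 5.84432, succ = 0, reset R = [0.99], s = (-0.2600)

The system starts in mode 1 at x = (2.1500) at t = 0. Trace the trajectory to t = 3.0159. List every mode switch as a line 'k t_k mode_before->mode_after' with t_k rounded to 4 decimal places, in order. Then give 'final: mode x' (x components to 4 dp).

1 0.6992 1->0
2 2.2484 0->1
3 2.5605 1->0
final: 0 4.9670

Mode 1: guard c·x = 5.8443 hit at Δt = 0.6992 (t = 0.6992), x⁻ = (5.8443) → reset → x⁺ = (5.5259), jump to mode 0
Mode 0: guard c·x = -3.6552 hit at Δt = 1.5492 (t = 2.2484), x⁻ = (3.6552) → reset → x⁺ = (3.8752), jump to mode 1
Mode 1: guard c·x = 5.8443 hit at Δt = 0.3121 (t = 2.5605), x⁻ = (5.8443) → reset → x⁺ = (5.5259), jump to mode 0
Mode 0: flow for 0.4554 to horizon, guard not reached → x = (4.9670)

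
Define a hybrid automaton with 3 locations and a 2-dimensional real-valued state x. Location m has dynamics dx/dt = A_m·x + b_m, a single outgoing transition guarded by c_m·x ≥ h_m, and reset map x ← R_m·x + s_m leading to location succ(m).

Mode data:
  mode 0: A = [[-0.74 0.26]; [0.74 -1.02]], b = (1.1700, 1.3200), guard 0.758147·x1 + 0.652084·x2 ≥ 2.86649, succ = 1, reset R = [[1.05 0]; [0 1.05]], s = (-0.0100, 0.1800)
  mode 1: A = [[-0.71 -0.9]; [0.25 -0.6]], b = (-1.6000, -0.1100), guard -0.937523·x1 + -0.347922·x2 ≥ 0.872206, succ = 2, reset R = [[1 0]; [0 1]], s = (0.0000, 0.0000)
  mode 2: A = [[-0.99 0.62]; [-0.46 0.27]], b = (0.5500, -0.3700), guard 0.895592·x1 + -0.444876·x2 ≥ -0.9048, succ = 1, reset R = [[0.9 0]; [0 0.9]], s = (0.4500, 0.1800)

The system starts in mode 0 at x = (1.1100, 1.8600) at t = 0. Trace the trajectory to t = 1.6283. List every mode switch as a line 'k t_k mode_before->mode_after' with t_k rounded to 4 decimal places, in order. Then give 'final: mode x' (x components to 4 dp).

Mode 0: guard c·x = 2.8665 hit at Δt = 1.2184 (t = 1.2184), x⁻ = (1.8258, 2.2731) → reset → x⁺ = (1.9071, 2.5667), jump to mode 1
Mode 1: flow for 0.4099 to horizon, guard not reached → x = (0.1201, 2.0505)

1 1.2184 0->1
final: 1 0.1201 2.0505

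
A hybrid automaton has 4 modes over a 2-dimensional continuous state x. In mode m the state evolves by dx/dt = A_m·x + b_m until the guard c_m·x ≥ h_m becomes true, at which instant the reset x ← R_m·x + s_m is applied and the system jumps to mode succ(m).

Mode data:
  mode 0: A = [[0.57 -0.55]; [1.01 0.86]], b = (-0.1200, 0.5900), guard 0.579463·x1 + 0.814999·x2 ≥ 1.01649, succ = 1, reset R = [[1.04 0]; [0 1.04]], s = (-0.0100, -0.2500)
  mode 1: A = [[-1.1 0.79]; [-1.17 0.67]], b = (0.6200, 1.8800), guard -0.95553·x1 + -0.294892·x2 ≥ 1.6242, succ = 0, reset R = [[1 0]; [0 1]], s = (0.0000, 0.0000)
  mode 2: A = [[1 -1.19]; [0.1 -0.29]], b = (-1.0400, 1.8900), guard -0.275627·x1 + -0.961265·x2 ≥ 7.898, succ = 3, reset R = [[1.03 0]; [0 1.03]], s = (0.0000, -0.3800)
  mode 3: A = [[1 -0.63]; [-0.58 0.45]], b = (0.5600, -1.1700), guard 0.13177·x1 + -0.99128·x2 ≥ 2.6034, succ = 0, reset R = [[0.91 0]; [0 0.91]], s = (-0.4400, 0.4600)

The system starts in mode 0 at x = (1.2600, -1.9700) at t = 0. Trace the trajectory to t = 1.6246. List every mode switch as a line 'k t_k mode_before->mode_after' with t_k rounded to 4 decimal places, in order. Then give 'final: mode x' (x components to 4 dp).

Mode 0: guard c·x = 1.0165 hit at Δt = 0.8637 (t = 0.8637), x⁻ = (2.9337, -0.8386) → reset → x⁺ = (3.0410, -1.1221), jump to mode 1
Mode 1: flow for 0.7609 to horizon, guard not reached → x = (0.8684, -2.2700)

1 0.8637 0->1
final: 1 0.8684 -2.2700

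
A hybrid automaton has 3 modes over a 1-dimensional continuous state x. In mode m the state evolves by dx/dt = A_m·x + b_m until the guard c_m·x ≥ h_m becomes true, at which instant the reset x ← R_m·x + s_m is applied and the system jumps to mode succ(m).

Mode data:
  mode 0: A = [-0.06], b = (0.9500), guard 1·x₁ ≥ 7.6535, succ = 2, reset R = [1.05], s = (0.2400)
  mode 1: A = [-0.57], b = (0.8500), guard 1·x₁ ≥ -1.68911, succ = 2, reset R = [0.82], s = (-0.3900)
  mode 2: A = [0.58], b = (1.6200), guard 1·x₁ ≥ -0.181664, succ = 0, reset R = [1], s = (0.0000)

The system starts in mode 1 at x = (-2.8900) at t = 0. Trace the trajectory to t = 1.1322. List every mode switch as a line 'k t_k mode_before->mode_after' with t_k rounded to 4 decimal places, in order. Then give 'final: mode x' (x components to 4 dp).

1 0.5620 1->2
final: 2 -1.3760

Mode 1: guard c·x = -1.6891 hit at Δt = 0.5620 (t = 0.5620), x⁻ = (-1.6891) → reset → x⁺ = (-1.7751), jump to mode 2
Mode 2: flow for 0.5702 to horizon, guard not reached → x = (-1.3760)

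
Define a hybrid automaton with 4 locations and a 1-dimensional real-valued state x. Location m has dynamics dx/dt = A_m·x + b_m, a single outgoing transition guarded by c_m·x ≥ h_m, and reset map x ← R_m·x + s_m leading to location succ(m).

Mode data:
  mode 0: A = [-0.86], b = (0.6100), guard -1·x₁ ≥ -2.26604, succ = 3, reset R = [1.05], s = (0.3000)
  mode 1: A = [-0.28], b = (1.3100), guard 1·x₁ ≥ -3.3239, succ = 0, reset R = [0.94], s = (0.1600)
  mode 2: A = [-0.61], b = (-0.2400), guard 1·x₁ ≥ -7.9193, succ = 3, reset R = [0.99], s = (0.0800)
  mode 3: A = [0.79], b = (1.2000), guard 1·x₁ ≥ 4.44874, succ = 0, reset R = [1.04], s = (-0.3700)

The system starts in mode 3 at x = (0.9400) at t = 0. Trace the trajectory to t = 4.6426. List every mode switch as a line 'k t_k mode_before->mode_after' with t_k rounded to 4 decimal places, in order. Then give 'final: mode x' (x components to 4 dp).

1 1.1223 3->0
2 2.0800 0->3
3 2.5252 3->0
4 3.4829 0->3
5 3.9280 3->0
final: 0 2.6281

Mode 3: guard c·x = 4.4487 hit at Δt = 1.1223 (t = 1.1223), x⁻ = (4.4487) → reset → x⁺ = (4.2567), jump to mode 0
Mode 0: guard c·x = -2.2660 hit at Δt = 0.9577 (t = 2.0800), x⁻ = (2.2660) → reset → x⁺ = (2.6793), jump to mode 3
Mode 3: guard c·x = 4.4487 hit at Δt = 0.4452 (t = 2.5252), x⁻ = (4.4487) → reset → x⁺ = (4.2567), jump to mode 0
Mode 0: guard c·x = -2.2660 hit at Δt = 0.9577 (t = 3.4829), x⁻ = (2.2660) → reset → x⁺ = (2.6793), jump to mode 3
Mode 3: guard c·x = 4.4487 hit at Δt = 0.4452 (t = 3.9280), x⁻ = (4.4487) → reset → x⁺ = (4.2567), jump to mode 0
Mode 0: flow for 0.7146 to horizon, guard not reached → x = (2.6281)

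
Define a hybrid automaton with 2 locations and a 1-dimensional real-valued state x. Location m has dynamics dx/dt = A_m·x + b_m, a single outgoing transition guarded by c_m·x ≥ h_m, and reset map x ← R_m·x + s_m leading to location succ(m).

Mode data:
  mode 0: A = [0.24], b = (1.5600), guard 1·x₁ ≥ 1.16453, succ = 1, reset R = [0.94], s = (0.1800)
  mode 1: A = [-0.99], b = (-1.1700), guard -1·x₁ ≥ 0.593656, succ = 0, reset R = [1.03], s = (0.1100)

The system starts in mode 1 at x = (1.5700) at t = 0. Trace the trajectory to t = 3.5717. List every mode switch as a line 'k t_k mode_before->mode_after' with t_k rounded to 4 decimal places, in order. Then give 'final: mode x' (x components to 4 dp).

1 1.5586 1->0
2 2.5798 0->1
final: 1 -0.2617

Mode 1: guard c·x = 0.5937 hit at Δt = 1.5586 (t = 1.5586), x⁻ = (-0.5937) → reset → x⁺ = (-0.5015), jump to mode 0
Mode 0: guard c·x = 1.1645 hit at Δt = 1.0212 (t = 2.5798), x⁻ = (1.1645) → reset → x⁺ = (1.2747), jump to mode 1
Mode 1: flow for 0.9919 to horizon, guard not reached → x = (-0.2617)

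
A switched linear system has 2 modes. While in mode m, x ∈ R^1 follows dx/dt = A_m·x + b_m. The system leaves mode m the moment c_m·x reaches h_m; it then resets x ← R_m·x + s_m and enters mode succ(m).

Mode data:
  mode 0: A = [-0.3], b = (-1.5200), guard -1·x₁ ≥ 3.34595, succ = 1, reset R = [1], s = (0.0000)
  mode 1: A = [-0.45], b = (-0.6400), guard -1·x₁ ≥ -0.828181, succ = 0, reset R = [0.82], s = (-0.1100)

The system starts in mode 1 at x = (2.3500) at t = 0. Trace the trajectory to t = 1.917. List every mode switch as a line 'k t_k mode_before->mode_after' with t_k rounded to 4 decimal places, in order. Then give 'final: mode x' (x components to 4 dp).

Mode 1: guard c·x = -0.8282 hit at Δt = 1.1479 (t = 1.1479), x⁻ = (0.8282) → reset → x⁺ = (0.5691), jump to mode 0
Mode 0: flow for 0.7691 to horizon, guard not reached → x = (-0.5921)

1 1.1479 1->0
final: 0 -0.5921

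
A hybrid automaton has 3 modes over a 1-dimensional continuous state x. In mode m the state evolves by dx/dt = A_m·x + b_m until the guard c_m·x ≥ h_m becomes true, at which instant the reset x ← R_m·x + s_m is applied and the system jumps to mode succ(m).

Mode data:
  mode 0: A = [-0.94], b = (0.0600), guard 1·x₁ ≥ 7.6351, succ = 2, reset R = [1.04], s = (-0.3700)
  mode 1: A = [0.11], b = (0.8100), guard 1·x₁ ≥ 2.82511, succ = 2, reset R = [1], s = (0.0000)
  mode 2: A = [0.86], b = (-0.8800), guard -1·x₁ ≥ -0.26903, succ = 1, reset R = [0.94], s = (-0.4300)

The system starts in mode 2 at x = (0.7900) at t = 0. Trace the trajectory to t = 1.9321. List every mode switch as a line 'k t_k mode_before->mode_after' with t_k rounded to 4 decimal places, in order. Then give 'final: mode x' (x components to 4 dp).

1 1.3646 2->1
final: 1 0.2858

Mode 2: guard c·x = -0.2690 hit at Δt = 1.3646 (t = 1.3646), x⁻ = (0.2690) → reset → x⁺ = (-0.1771), jump to mode 1
Mode 1: flow for 0.5675 to horizon, guard not reached → x = (0.2858)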